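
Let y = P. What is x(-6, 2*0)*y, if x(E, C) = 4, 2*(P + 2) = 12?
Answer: 16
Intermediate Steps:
P = 4 (P = -2 + (½)*12 = -2 + 6 = 4)
y = 4
x(-6, 2*0)*y = 4*4 = 16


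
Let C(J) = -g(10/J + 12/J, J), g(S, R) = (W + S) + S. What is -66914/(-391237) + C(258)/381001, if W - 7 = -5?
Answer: 3288655271546/19228957782573 ≈ 0.17103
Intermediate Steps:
W = 2 (W = 7 - 5 = 2)
g(S, R) = 2 + 2*S (g(S, R) = (2 + S) + S = 2 + 2*S)
C(J) = -2 - 44/J (C(J) = -(2 + 2*(10/J + 12/J)) = -(2 + 2*(22/J)) = -(2 + 44/J) = -2 - 44/J)
-66914/(-391237) + C(258)/381001 = -66914/(-391237) + (-2 - 44/258)/381001 = -66914*(-1/391237) + (-2 - 44*1/258)*(1/381001) = 66914/391237 + (-2 - 22/129)*(1/381001) = 66914/391237 - 280/129*1/381001 = 66914/391237 - 280/49149129 = 3288655271546/19228957782573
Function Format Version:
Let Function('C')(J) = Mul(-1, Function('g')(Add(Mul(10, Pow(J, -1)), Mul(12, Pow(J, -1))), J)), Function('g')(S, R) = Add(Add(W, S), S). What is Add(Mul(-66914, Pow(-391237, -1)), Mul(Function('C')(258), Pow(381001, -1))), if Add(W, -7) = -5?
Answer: Rational(3288655271546, 19228957782573) ≈ 0.17103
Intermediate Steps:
W = 2 (W = Add(7, -5) = 2)
Function('g')(S, R) = Add(2, Mul(2, S)) (Function('g')(S, R) = Add(Add(2, S), S) = Add(2, Mul(2, S)))
Function('C')(J) = Add(-2, Mul(-44, Pow(J, -1))) (Function('C')(J) = Mul(-1, Add(2, Mul(2, Add(Mul(10, Pow(J, -1)), Mul(12, Pow(J, -1)))))) = Mul(-1, Add(2, Mul(2, Mul(22, Pow(J, -1))))) = Mul(-1, Add(2, Mul(44, Pow(J, -1)))) = Add(-2, Mul(-44, Pow(J, -1))))
Add(Mul(-66914, Pow(-391237, -1)), Mul(Function('C')(258), Pow(381001, -1))) = Add(Mul(-66914, Pow(-391237, -1)), Mul(Add(-2, Mul(-44, Pow(258, -1))), Pow(381001, -1))) = Add(Mul(-66914, Rational(-1, 391237)), Mul(Add(-2, Mul(-44, Rational(1, 258))), Rational(1, 381001))) = Add(Rational(66914, 391237), Mul(Add(-2, Rational(-22, 129)), Rational(1, 381001))) = Add(Rational(66914, 391237), Mul(Rational(-280, 129), Rational(1, 381001))) = Add(Rational(66914, 391237), Rational(-280, 49149129)) = Rational(3288655271546, 19228957782573)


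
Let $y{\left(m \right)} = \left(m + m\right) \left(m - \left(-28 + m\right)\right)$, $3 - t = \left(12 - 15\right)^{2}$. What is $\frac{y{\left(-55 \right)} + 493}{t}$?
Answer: $\frac{2587}{6} \approx 431.17$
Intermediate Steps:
$t = -6$ ($t = 3 - \left(12 - 15\right)^{2} = 3 - \left(-3\right)^{2} = 3 - 9 = -6$)
$y{\left(m \right)} = 56 m$ ($y{\left(m \right)} = 2 m 28 = 56 m$)
$\frac{y{\left(-55 \right)} + 493}{t} = \frac{56 \left(-55\right) + 493}{-6} = \left(-3080 + 493\right) \left(- \frac{1}{6}\right) = \left(-2587\right) \left(- \frac{1}{6}\right) = \frac{2587}{6}$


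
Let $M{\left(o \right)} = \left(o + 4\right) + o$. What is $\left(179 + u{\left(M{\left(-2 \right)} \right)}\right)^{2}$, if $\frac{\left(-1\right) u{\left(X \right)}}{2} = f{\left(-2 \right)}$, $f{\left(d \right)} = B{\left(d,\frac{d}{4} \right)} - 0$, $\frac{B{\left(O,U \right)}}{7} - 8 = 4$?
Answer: $121$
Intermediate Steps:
$B{\left(O,U \right)} = 84$ ($B{\left(O,U \right)} = 56 + 7 \cdot 4 = 56 + 28 = 84$)
$f{\left(d \right)} = 84$ ($f{\left(d \right)} = 84 - 0 = 84 + 0 = 84$)
$M{\left(o \right)} = 4 + 2 o$ ($M{\left(o \right)} = \left(4 + o\right) + o = 4 + 2 o$)
$u{\left(X \right)} = -168$ ($u{\left(X \right)} = \left(-2\right) 84 = -168$)
$\left(179 + u{\left(M{\left(-2 \right)} \right)}\right)^{2} = \left(179 - 168\right)^{2} = 11^{2} = 121$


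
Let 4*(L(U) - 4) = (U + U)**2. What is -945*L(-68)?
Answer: -4373460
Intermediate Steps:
L(U) = 4 + U**2 (L(U) = 4 + (U + U)**2/4 = 4 + (2*U)**2/4 = 4 + (4*U**2)/4 = 4 + U**2)
-945*L(-68) = -945*(4 + (-68)**2) = -945*(4 + 4624) = -945*4628 = -4373460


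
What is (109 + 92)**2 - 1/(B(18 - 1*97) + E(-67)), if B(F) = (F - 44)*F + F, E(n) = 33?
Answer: 390718070/9671 ≈ 40401.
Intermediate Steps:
B(F) = F + F*(-44 + F) (B(F) = (-44 + F)*F + F = F*(-44 + F) + F = F + F*(-44 + F))
(109 + 92)**2 - 1/(B(18 - 1*97) + E(-67)) = (109 + 92)**2 - 1/((18 - 1*97)*(-43 + (18 - 1*97)) + 33) = 201**2 - 1/((18 - 97)*(-43 + (18 - 97)) + 33) = 40401 - 1/(-79*(-43 - 79) + 33) = 40401 - 1/(-79*(-122) + 33) = 40401 - 1/(9638 + 33) = 40401 - 1/9671 = 390718070/9671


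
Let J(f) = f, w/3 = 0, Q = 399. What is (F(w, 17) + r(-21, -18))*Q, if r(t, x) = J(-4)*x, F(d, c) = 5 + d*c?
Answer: 30723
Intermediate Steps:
w = 0 (w = 3*0 = 0)
F(d, c) = 5 + c*d
r(t, x) = -4*x
(F(w, 17) + r(-21, -18))*Q = ((5 + 17*0) - 4*(-18))*399 = ((5 + 0) + 72)*399 = (5 + 72)*399 = 77*399 = 30723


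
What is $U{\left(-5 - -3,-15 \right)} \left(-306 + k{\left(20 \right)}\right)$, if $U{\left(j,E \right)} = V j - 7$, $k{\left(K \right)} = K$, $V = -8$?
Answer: $-2574$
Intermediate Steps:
$U{\left(j,E \right)} = -7 - 8 j$ ($U{\left(j,E \right)} = - 8 j - 7 = -7 - 8 j$)
$U{\left(-5 - -3,-15 \right)} \left(-306 + k{\left(20 \right)}\right) = \left(-7 - 8 \left(-5 - -3\right)\right) \left(-306 + 20\right) = \left(-7 - 8 \left(-5 + 3\right)\right) \left(-286\right) = \left(-7 - -16\right) \left(-286\right) = \left(-7 + 16\right) \left(-286\right) = 9 \left(-286\right) = -2574$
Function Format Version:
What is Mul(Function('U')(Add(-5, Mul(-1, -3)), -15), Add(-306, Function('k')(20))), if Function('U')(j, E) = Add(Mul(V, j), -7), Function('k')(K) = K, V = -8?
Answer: -2574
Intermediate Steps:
Function('U')(j, E) = Add(-7, Mul(-8, j)) (Function('U')(j, E) = Add(Mul(-8, j), -7) = Add(-7, Mul(-8, j)))
Mul(Function('U')(Add(-5, Mul(-1, -3)), -15), Add(-306, Function('k')(20))) = Mul(Add(-7, Mul(-8, Add(-5, Mul(-1, -3)))), Add(-306, 20)) = Mul(Add(-7, Mul(-8, Add(-5, 3))), -286) = Mul(Add(-7, Mul(-8, -2)), -286) = Mul(Add(-7, 16), -286) = Mul(9, -286) = -2574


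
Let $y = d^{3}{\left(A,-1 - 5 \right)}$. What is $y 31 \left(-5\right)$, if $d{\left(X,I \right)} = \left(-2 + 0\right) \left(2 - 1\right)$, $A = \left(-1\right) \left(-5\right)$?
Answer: $1240$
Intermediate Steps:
$A = 5$
$d{\left(X,I \right)} = -2$ ($d{\left(X,I \right)} = \left(-2\right) 1 = -2$)
$y = -8$ ($y = \left(-2\right)^{3} = -8$)
$y 31 \left(-5\right) = \left(-8\right) 31 \left(-5\right) = \left(-248\right) \left(-5\right) = 1240$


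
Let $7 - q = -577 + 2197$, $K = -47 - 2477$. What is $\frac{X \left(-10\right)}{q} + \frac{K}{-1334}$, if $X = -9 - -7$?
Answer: $\frac{2022266}{1075871} \approx 1.8797$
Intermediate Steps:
$K = -2524$ ($K = -47 - 2477 = -2524$)
$q = -1613$ ($q = 7 - \left(-577 + 2197\right) = 7 - 1620 = -1613$)
$X = -2$ ($X = -9 + 7 = -2$)
$\frac{X \left(-10\right)}{q} + \frac{K}{-1334} = \frac{\left(-2\right) \left(-10\right)}{-1613} - \frac{2524}{-1334} = 20 \left(- \frac{1}{1613}\right) - - \frac{1262}{667} = - \frac{20}{1613} + \frac{1262}{667} = \frac{2022266}{1075871}$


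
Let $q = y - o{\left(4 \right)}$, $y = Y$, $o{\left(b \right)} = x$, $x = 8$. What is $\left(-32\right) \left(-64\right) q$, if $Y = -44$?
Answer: $-106496$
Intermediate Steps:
$o{\left(b \right)} = 8$
$y = -44$
$q = -52$ ($q = -44 - 8 = -52$)
$\left(-32\right) \left(-64\right) q = \left(-32\right) \left(-64\right) \left(-52\right) = 2048 \left(-52\right) = -106496$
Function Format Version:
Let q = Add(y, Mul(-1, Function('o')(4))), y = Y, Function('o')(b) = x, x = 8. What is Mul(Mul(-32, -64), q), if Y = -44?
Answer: -106496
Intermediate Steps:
Function('o')(b) = 8
y = -44
q = -52 (q = Add(-44, Mul(-1, 8)) = Add(-44, -8) = -52)
Mul(Mul(-32, -64), q) = Mul(Mul(-32, -64), -52) = Mul(2048, -52) = -106496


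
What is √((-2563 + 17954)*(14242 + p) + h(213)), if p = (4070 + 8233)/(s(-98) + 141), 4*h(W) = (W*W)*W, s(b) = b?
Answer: √1671630140521/86 ≈ 15034.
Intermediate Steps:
h(W) = W³/4 (h(W) = ((W*W)*W)/4 = (W²*W)/4 = W³/4)
p = 12303/43 (p = (4070 + 8233)/(-98 + 141) = 12303/43 ≈ 286.12)
√((-2563 + 17954)*(14242 + p) + h(213)) = √((-2563 + 17954)*(14242 + 12303/43) + (¼)*213³) = √(15391*(624709/43) + (¼)*9663597) = √(9614896219/43 + 9663597/4) = √(38875119547/172) = √1671630140521/86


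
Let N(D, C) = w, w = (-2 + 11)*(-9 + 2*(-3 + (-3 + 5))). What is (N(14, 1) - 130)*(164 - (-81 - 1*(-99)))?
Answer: -33434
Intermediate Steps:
w = -99 (w = 9*(-9 + 2*(-3 + 2)) = 9*(-9 + 2*(-1)) = 9*(-9 - 2) = 9*(-11) = -99)
N(D, C) = -99
(N(14, 1) - 130)*(164 - (-81 - 1*(-99))) = (-99 - 130)*(164 - (-81 - 1*(-99))) = -229*(164 - (-81 + 99)) = -229*(164 - 1*18) = -229*(164 - 18) = -229*146 = -33434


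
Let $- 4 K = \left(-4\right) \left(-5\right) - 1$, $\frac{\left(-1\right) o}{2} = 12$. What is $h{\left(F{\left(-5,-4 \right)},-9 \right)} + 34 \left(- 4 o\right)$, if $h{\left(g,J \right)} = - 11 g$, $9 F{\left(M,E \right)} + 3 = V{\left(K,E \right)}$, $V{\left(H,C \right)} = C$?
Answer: $\frac{29453}{9} \approx 3272.6$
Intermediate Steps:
$o = -24$ ($o = \left(-2\right) 12 = -24$)
$K = - \frac{19}{4}$ ($K = - \frac{\left(-4\right) \left(-5\right) - 1}{4} = - \frac{20 - 1}{4} = \left(- \frac{1}{4}\right) 19 = - \frac{19}{4} \approx -4.75$)
$F{\left(M,E \right)} = - \frac{1}{3} + \frac{E}{9}$
$h{\left(F{\left(-5,-4 \right)},-9 \right)} + 34 \left(- 4 o\right) = - 11 \left(- \frac{1}{3} + \frac{1}{9} \left(-4\right)\right) + 34 \left(\left(-4\right) \left(-24\right)\right) = - 11 \left(- \frac{1}{3} - \frac{4}{9}\right) + 34 \cdot 96 = \left(-11\right) \left(- \frac{7}{9}\right) + 3264 = \frac{77}{9} + 3264 = \frac{29453}{9}$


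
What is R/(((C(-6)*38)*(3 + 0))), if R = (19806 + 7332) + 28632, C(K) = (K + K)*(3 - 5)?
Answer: 9295/456 ≈ 20.384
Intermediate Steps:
C(K) = -4*K (C(K) = (2*K)*(-2) = -4*K)
R = 55770 (R = 27138 + 28632 = 55770)
R/(((C(-6)*38)*(3 + 0))) = 55770/(((-4*(-6)*38)*(3 + 0))) = 55770/(((24*38)*3)) = 55770/((912*3)) = 55770/2736 = 55770*(1/2736) = 9295/456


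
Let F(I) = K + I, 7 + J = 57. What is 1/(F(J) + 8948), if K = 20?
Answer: 1/9018 ≈ 0.00011089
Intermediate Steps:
J = 50 (J = -7 + 57 = 50)
F(I) = 20 + I
1/(F(J) + 8948) = 1/((20 + 50) + 8948) = 1/(70 + 8948) = 1/9018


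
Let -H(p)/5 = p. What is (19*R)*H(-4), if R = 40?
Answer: 15200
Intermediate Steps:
H(p) = -5*p
(19*R)*H(-4) = (19*40)*(-5*(-4)) = 760*20 = 15200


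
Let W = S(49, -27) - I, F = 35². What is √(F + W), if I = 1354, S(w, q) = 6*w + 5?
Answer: √170 ≈ 13.038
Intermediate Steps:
S(w, q) = 5 + 6*w
F = 1225
W = -1055 (W = (5 + 6*49) - 1*1354 = (5 + 294) - 1354 = 299 - 1354 = -1055)
√(F + W) = √(1225 - 1055) = √170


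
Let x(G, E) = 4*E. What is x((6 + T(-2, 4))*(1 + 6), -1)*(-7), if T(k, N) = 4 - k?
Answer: 28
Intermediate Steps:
x((6 + T(-2, 4))*(1 + 6), -1)*(-7) = (4*(-1))*(-7) = -4*(-7) = 28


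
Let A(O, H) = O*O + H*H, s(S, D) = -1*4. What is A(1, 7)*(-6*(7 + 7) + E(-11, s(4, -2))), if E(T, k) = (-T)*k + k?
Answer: -6600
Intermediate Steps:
s(S, D) = -4
A(O, H) = H**2 + O**2 (A(O, H) = O**2 + H**2 = H**2 + O**2)
E(T, k) = k - T*k (E(T, k) = -T*k + k = k - T*k)
A(1, 7)*(-6*(7 + 7) + E(-11, s(4, -2))) = (7**2 + 1**2)*(-6*(7 + 7) - 4*(1 - 1*(-11))) = (49 + 1)*(-6*14 - 4*(1 + 11)) = 50*(-84 - 4*12) = 50*(-84 - 48) = 50*(-132) = -6600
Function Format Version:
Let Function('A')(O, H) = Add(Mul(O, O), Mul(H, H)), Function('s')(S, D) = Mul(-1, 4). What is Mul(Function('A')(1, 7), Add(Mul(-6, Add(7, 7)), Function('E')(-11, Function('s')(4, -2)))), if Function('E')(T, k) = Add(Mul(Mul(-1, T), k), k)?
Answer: -6600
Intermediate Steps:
Function('s')(S, D) = -4
Function('A')(O, H) = Add(Pow(H, 2), Pow(O, 2)) (Function('A')(O, H) = Add(Pow(O, 2), Pow(H, 2)) = Add(Pow(H, 2), Pow(O, 2)))
Function('E')(T, k) = Add(k, Mul(-1, T, k)) (Function('E')(T, k) = Add(Mul(-1, T, k), k) = Add(k, Mul(-1, T, k)))
Mul(Function('A')(1, 7), Add(Mul(-6, Add(7, 7)), Function('E')(-11, Function('s')(4, -2)))) = Mul(Add(Pow(7, 2), Pow(1, 2)), Add(Mul(-6, Add(7, 7)), Mul(-4, Add(1, Mul(-1, -11))))) = Mul(Add(49, 1), Add(Mul(-6, 14), Mul(-4, Add(1, 11)))) = Mul(50, Add(-84, Mul(-4, 12))) = Mul(50, Add(-84, -48)) = Mul(50, -132) = -6600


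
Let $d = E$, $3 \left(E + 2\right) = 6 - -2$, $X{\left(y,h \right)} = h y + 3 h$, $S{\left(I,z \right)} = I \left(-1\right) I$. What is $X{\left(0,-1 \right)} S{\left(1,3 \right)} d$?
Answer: $2$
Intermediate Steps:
$S{\left(I,z \right)} = - I^{2}$ ($S{\left(I,z \right)} = - I I = - I^{2}$)
$X{\left(y,h \right)} = 3 h + h y$
$E = \frac{2}{3}$ ($E = -2 + \frac{6 - -2}{3} = -2 + \frac{6 + 2}{3} = -2 + \frac{1}{3} \cdot 8 = -2 + \frac{8}{3} = \frac{2}{3} \approx 0.66667$)
$d = \frac{2}{3} \approx 0.66667$
$X{\left(0,-1 \right)} S{\left(1,3 \right)} d = - (3 + 0) \left(- 1^{2}\right) \frac{2}{3} = \left(-1\right) 3 \left(\left(-1\right) 1\right) \frac{2}{3} = \left(-3\right) \left(-1\right) \frac{2}{3} = 3 \cdot \frac{2}{3} = 2$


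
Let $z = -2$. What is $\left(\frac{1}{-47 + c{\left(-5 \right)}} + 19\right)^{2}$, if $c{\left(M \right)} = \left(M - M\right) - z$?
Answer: $\frac{729316}{2025} \approx 360.16$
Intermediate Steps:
$c{\left(M \right)} = 2$ ($c{\left(M \right)} = \left(M - M\right) - -2 = 0 + 2 = 2$)
$\left(\frac{1}{-47 + c{\left(-5 \right)}} + 19\right)^{2} = \left(\frac{1}{-47 + 2} + 19\right)^{2} = \left(\frac{1}{-45} + 19\right)^{2} = \left(- \frac{1}{45} + 19\right)^{2} = \left(\frac{854}{45}\right)^{2} = \frac{729316}{2025}$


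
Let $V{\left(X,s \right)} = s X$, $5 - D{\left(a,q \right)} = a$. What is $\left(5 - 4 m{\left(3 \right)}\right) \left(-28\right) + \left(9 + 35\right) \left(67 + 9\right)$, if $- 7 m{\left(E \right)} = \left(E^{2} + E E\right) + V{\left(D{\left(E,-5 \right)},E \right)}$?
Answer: $2820$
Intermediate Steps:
$D{\left(a,q \right)} = 5 - a$
$V{\left(X,s \right)} = X s$
$m{\left(E \right)} = - \frac{2 E^{2}}{7} - \frac{E \left(5 - E\right)}{7}$ ($m{\left(E \right)} = - \frac{\left(E^{2} + E E\right) + \left(5 - E\right) E}{7} = - \frac{\left(E^{2} + E^{2}\right) + E \left(5 - E\right)}{7} = - \frac{2 E^{2} + E \left(5 - E\right)}{7} = - \frac{2 E^{2}}{7} - \frac{E \left(5 - E\right)}{7}$)
$\left(5 - 4 m{\left(3 \right)}\right) \left(-28\right) + \left(9 + 35\right) \left(67 + 9\right) = \left(5 - 4 \cdot \frac{1}{7} \cdot 3 \left(-5 - 3\right)\right) \left(-28\right) + \left(9 + 35\right) \left(67 + 9\right) = \left(5 - 4 \cdot \frac{1}{7} \cdot 3 \left(-5 - 3\right)\right) \left(-28\right) + 44 \cdot 76 = \left(5 - 4 \cdot \frac{1}{7} \cdot 3 \left(-8\right)\right) \left(-28\right) + 3344 = \left(5 - - \frac{96}{7}\right) \left(-28\right) + 3344 = \left(5 + \frac{96}{7}\right) \left(-28\right) + 3344 = \frac{131}{7} \left(-28\right) + 3344 = -524 + 3344 = 2820$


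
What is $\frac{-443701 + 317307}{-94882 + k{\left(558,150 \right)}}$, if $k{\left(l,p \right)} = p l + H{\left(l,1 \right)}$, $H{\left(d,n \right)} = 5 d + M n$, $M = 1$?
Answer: $\frac{126394}{8391} \approx 15.063$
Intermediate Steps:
$H{\left(d,n \right)} = n + 5 d$ ($H{\left(d,n \right)} = 5 d + 1 n = 5 d + n = n + 5 d$)
$k{\left(l,p \right)} = 1 + 5 l + l p$ ($k{\left(l,p \right)} = p l + \left(1 + 5 l\right) = l p + \left(1 + 5 l\right) = 1 + 5 l + l p$)
$\frac{-443701 + 317307}{-94882 + k{\left(558,150 \right)}} = \frac{-443701 + 317307}{-94882 + \left(1 + 5 \cdot 558 + 558 \cdot 150\right)} = - \frac{126394}{-94882 + \left(1 + 2790 + 83700\right)} = - \frac{126394}{-94882 + 86491} = - \frac{126394}{-8391} = \left(-126394\right) \left(- \frac{1}{8391}\right) = \frac{126394}{8391}$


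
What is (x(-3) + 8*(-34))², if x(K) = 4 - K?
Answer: 70225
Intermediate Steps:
(x(-3) + 8*(-34))² = ((4 - 1*(-3)) + 8*(-34))² = ((4 + 3) - 272)² = (7 - 272)² = (-265)² = 70225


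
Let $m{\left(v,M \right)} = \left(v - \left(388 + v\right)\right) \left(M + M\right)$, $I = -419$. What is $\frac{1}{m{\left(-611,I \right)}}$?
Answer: $\frac{1}{325144} \approx 3.0756 \cdot 10^{-6}$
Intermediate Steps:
$m{\left(v,M \right)} = - 776 M$ ($m{\left(v,M \right)} = - 388 \cdot 2 M = - 776 M$)
$\frac{1}{m{\left(-611,I \right)}} = \frac{1}{\left(-776\right) \left(-419\right)} = \frac{1}{325144}$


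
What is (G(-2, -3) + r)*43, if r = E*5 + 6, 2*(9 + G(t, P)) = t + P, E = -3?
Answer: -1763/2 ≈ -881.50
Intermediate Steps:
G(t, P) = -9 + P/2 + t/2 (G(t, P) = -9 + (t + P)/2 = -9 + (P + t)/2 = -9 + (P/2 + t/2) = -9 + P/2 + t/2)
r = -9 (r = -3*5 + 6 = -15 + 6 = -9)
(G(-2, -3) + r)*43 = ((-9 + (1/2)*(-3) + (1/2)*(-2)) - 9)*43 = ((-9 - 3/2 - 1) - 9)*43 = (-23/2 - 9)*43 = -41/2*43 = -1763/2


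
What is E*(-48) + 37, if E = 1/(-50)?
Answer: 949/25 ≈ 37.960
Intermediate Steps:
E = -1/50 ≈ -0.020000
E*(-48) + 37 = -1/50*(-48) + 37 = 24/25 + 37 = 949/25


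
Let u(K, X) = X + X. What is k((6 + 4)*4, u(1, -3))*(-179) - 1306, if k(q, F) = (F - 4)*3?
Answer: 4064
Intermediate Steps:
u(K, X) = 2*X
k(q, F) = -12 + 3*F (k(q, F) = (-4 + F)*3 = -12 + 3*F)
k((6 + 4)*4, u(1, -3))*(-179) - 1306 = (-12 + 3*(2*(-3)))*(-179) - 1306 = (-12 + 3*(-6))*(-179) - 1306 = (-12 - 18)*(-179) - 1306 = -30*(-179) - 1306 = 5370 - 1306 = 4064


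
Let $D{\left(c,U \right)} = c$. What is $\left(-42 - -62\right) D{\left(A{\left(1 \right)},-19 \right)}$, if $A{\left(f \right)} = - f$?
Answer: $-20$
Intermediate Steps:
$\left(-42 - -62\right) D{\left(A{\left(1 \right)},-19 \right)} = \left(-42 - -62\right) \left(\left(-1\right) 1\right) = \left(-42 + 62\right) \left(-1\right) = 20 \left(-1\right) = -20$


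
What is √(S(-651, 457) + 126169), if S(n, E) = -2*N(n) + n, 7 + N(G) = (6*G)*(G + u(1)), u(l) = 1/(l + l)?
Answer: 3*I*√550686 ≈ 2226.2*I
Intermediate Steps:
u(l) = 1/(2*l)
N(G) = -7 + 6*G*(½ + G) (N(G) = -7 + (6*G)*(G + (½)/1) = -7 + (6*G)*(G + (½)*1) = -7 + (6*G)*(G + ½) = -7 + (6*G)*(½ + G) = -7 + 6*G*(½ + G))
S(n, E) = 14 - 12*n² - 5*n (S(n, E) = -2*(-7 + 3*n + 6*n²) + n = (14 - 12*n² - 6*n) + n = 14 - 12*n² - 5*n)
√(S(-651, 457) + 126169) = √((14 - 12*(-651)² - 5*(-651)) + 126169) = √((14 - 12*423801 + 3255) + 126169) = √((14 - 5085612 + 3255) + 126169) = √(-5082343 + 126169) = √(-4956174) = 3*I*√550686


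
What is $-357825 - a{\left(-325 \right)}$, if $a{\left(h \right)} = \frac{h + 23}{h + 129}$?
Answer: $- \frac{35067001}{98} \approx -3.5783 \cdot 10^{5}$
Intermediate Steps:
$a{\left(h \right)} = \frac{23 + h}{129 + h}$
$-357825 - a{\left(-325 \right)} = -357825 - \frac{23 - 325}{129 - 325} = -357825 - \frac{1}{-196} \left(-302\right) = -357825 - \left(- \frac{1}{196}\right) \left(-302\right) = -357825 - \frac{151}{98} = - \frac{35067001}{98}$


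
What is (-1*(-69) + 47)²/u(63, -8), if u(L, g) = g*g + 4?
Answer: 3364/17 ≈ 197.88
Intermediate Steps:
u(L, g) = 4 + g² (u(L, g) = g² + 4 = 4 + g²)
(-1*(-69) + 47)²/u(63, -8) = (-1*(-69) + 47)²/(4 + (-8)²) = (69 + 47)²/(4 + 64) = 116²/68 = 13456*(1/68) = 3364/17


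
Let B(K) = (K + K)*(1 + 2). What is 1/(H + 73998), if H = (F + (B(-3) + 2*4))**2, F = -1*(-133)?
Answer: 1/89127 ≈ 1.1220e-5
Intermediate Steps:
F = 133
B(K) = 6*K (B(K) = (2*K)*3 = 6*K)
H = 15129 (H = (133 + (6*(-3) + 2*4))**2 = (133 + (-18 + 8))**2 = (133 - 10)**2 = 123**2 = 15129)
1/(H + 73998) = 1/(15129 + 73998) = 1/89127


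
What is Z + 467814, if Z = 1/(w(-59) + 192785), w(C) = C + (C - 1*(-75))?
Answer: 90167405989/192742 ≈ 4.6781e+5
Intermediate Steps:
w(C) = 75 + 2*C (w(C) = C + (C + 75) = C + (75 + C) = 75 + 2*C)
Z = 1/192742 (Z = 1/((75 + 2*(-59)) + 192785) = 1/((75 - 118) + 192785) = 1/(-43 + 192785) = 1/192742 ≈ 5.1883e-6)
Z + 467814 = 1/192742 + 467814 = 90167405989/192742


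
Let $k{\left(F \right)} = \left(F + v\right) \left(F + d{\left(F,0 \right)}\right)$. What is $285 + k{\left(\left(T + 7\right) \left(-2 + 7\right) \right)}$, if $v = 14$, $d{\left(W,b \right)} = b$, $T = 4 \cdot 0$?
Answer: $2000$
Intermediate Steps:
$T = 0$
$k{\left(F \right)} = F \left(14 + F\right)$ ($k{\left(F \right)} = \left(F + 14\right) \left(F + 0\right) = \left(14 + F\right) F = F \left(14 + F\right)$)
$285 + k{\left(\left(T + 7\right) \left(-2 + 7\right) \right)} = 285 + \left(0 + 7\right) \left(-2 + 7\right) \left(14 + \left(0 + 7\right) \left(-2 + 7\right)\right) = 285 + 7 \cdot 5 \left(14 + 7 \cdot 5\right) = 285 + 35 \left(14 + 35\right) = 285 + 35 \cdot 49 = 285 + 1715 = 2000$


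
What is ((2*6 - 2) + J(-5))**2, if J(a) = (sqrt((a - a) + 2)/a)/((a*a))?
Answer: (1250 - sqrt(2))**2/15625 ≈ 99.774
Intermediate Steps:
J(a) = sqrt(2)/a**3 (J(a) = (sqrt(0 + 2)/a)/(a**2) = (sqrt(2)/a)/a**2 = sqrt(2)/a**3)
((2*6 - 2) + J(-5))**2 = ((2*6 - 2) + sqrt(2)/(-5)**3)**2 = ((12 - 2) + sqrt(2)*(-1/125))**2 = (10 - sqrt(2)/125)**2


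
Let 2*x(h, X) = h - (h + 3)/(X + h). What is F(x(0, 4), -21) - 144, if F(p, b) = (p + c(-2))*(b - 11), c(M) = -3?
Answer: -36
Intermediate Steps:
x(h, X) = h/2 - (3 + h)/(2*(X + h)) (x(h, X) = (h - (h + 3)/(X + h))/2 = (h - (3 + h)/(X + h))/2 = h/2 - (3 + h)/(2*(X + h)))
F(p, b) = (-11 + b)*(-3 + p) (F(p, b) = (p - 3)*(b - 11) = (-3 + p)*(-11 + b) = (-11 + b)*(-3 + p))
F(x(0, 4), -21) - 144 = (33 - 11*(-3 + 0² - 1*0 + 4*0)/(2*(4 + 0)) - 3*(-21) - 21*(-3 + 0² - 1*0 + 4*0)/(2*(4 + 0))) - 144 = (33 - 11*(-3 + 0 + 0 + 0)/(2*4) + 63 - 21*(-3 + 0 + 0 + 0)/(2*4)) - 144 = (33 - 11*(-3)/(2*4) + 63 - 21*(-3)/(2*4)) - 144 = (33 - 11*(-3/8) + 63 - 21*(-3/8)) - 144 = (33 + 33/8 + 63 + 63/8) - 144 = 108 - 144 = -36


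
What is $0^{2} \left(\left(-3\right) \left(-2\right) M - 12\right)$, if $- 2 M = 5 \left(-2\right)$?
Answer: $0$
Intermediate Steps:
$M = 5$ ($M = - \frac{5 \left(-2\right)}{2} = \left(- \frac{1}{2}\right) \left(-10\right) = 5$)
$0^{2} \left(\left(-3\right) \left(-2\right) M - 12\right) = 0^{2} \left(\left(-3\right) \left(-2\right) 5 - 12\right) = 0 \left(6 \cdot 5 - 12\right) = 0 \left(30 - 12\right) = 0 \cdot 18 = 0$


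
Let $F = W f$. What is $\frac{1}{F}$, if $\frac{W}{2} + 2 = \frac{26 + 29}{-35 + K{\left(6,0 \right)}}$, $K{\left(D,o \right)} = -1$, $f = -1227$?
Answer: $\frac{6}{51943} \approx 0.00011551$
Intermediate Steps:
$W = - \frac{127}{18}$ ($W = -4 + 2 \frac{26 + 29}{-35 - 1} = -4 + 2 \frac{55}{-36} = -4 + 2 \cdot 55 \left(- \frac{1}{36}\right) = -4 + 2 \left(- \frac{55}{36}\right) = -4 - \frac{55}{18} = - \frac{127}{18} \approx -7.0556$)
$F = \frac{51943}{6}$ ($F = \left(- \frac{127}{18}\right) \left(-1227\right) = \frac{51943}{6} \approx 8657.2$)
$\frac{1}{F} = \frac{1}{\frac{51943}{6}} = \frac{6}{51943}$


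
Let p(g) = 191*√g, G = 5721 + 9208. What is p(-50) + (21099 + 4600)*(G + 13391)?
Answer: 727795680 + 955*I*√2 ≈ 7.278e+8 + 1350.6*I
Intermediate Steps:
G = 14929
p(-50) + (21099 + 4600)*(G + 13391) = 191*√(-50) + (21099 + 4600)*(14929 + 13391) = 191*(5*I*√2) + 25699*28320 = 955*I*√2 + 727795680 = 727795680 + 955*I*√2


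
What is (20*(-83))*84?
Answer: -139440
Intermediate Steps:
(20*(-83))*84 = -1660*84 = -139440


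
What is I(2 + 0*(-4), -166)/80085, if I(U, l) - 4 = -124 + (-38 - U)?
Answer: -32/16017 ≈ -0.0019979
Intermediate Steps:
I(U, l) = -158 - U (I(U, l) = 4 + (-124 + (-38 - U)) = 4 + (-162 - U) = -158 - U)
I(2 + 0*(-4), -166)/80085 = (-158 - (2 + 0*(-4)))/80085 = (-158 - (2 + 0))*(1/80085) = (-158 - 1*2)*(1/80085) = (-158 - 2)*(1/80085) = -160*1/80085 = -32/16017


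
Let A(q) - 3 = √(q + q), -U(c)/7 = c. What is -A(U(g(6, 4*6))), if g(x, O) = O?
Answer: -3 - 4*I*√21 ≈ -3.0 - 18.33*I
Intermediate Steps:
U(c) = -7*c
A(q) = 3 + √2*√q (A(q) = 3 + √(q + q) = 3 + √(2*q) = 3 + √2*√q)
-A(U(g(6, 4*6))) = -(3 + √2*√(-28*6)) = -(3 + √2*√(-7*24)) = -(3 + √2*√(-168)) = -(3 + √2*(2*I*√42)) = -(3 + 4*I*√21) = -3 - 4*I*√21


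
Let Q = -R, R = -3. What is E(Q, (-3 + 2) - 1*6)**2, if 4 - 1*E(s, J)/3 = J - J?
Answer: 144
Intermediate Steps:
Q = 3 (Q = -1*(-3) = 3)
E(s, J) = 12 (E(s, J) = 12 - 3*(J - J) = 12 - 3*0 = 12 + 0 = 12)
E(Q, (-3 + 2) - 1*6)**2 = 12**2 = 144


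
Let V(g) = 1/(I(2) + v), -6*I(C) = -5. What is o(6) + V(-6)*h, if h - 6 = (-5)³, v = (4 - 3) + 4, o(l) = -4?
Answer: -122/5 ≈ -24.400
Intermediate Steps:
I(C) = ⅚ (I(C) = -⅙*(-5) = ⅚)
v = 5 (v = 1 + 4 = 5)
V(g) = 6/35 (V(g) = 1/(⅚ + 5) = 1/(35/6) = 6/35)
h = -119 (h = 6 + (-5)³ = 6 - 125 = -119)
o(6) + V(-6)*h = -4 + (6/35)*(-119) = -4 - 102/5 = -122/5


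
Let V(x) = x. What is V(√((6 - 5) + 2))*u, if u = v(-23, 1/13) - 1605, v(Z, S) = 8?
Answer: -1597*√3 ≈ -2766.1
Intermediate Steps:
u = -1597 (u = 8 - 1605 = -1597)
V(√((6 - 5) + 2))*u = √((6 - 5) + 2)*(-1597) = √(1 + 2)*(-1597) = √3*(-1597) = -1597*√3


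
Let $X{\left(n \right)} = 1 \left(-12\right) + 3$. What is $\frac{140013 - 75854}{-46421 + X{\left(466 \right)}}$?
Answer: $- \frac{64159}{46430} \approx -1.3818$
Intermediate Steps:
$X{\left(n \right)} = -9$ ($X{\left(n \right)} = -12 + 3 = -9$)
$\frac{140013 - 75854}{-46421 + X{\left(466 \right)}} = \frac{140013 - 75854}{-46421 - 9} = \frac{64159}{-46430} = 64159 \left(- \frac{1}{46430}\right) = - \frac{64159}{46430}$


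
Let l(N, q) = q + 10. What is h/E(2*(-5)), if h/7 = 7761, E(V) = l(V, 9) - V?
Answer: 54327/29 ≈ 1873.3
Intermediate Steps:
l(N, q) = 10 + q
E(V) = 19 - V (E(V) = (10 + 9) - V = 19 - V)
h = 54327 (h = 7*7761 = 54327)
h/E(2*(-5)) = 54327/(19 - 2*(-5)) = 54327/(19 - 1*(-10)) = 54327/(19 + 10) = 54327/29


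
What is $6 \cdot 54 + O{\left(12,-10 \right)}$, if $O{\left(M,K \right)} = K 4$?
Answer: $284$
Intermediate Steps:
$O{\left(M,K \right)} = 4 K$
$6 \cdot 54 + O{\left(12,-10 \right)} = 6 \cdot 54 + 4 \left(-10\right) = 324 - 40 = 284$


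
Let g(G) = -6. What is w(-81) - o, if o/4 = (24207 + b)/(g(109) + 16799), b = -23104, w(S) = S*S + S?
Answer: 108814228/16793 ≈ 6479.7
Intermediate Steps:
w(S) = S + S**2 (w(S) = S**2 + S = S + S**2)
o = 4412/16793 (o = 4*((24207 - 23104)/(-6 + 16799)) = 4*(1103/16793) = 4412/16793 ≈ 0.26273)
w(-81) - o = -81*(1 - 81) - 1*4412/16793 = -81*(-80) - 4412/16793 = 6480 - 4412/16793 = 108814228/16793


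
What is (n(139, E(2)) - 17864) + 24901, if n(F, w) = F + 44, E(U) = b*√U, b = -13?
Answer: 7220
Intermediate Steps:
E(U) = -13*√U
n(F, w) = 44 + F
(n(139, E(2)) - 17864) + 24901 = ((44 + 139) - 17864) + 24901 = (183 - 17864) + 24901 = -17681 + 24901 = 7220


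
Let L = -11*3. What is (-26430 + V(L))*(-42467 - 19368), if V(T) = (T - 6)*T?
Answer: 1554717405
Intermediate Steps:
L = -33
V(T) = T*(-6 + T) (V(T) = (-6 + T)*T = T*(-6 + T))
(-26430 + V(L))*(-42467 - 19368) = (-26430 - 33*(-6 - 33))*(-42467 - 19368) = (-26430 - 33*(-39))*(-61835) = (-26430 + 1287)*(-61835) = -25143*(-61835) = 1554717405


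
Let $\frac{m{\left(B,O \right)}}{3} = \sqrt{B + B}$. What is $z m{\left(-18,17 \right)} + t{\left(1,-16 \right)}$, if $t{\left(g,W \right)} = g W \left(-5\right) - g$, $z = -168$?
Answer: $79 - 3024 i \approx 79.0 - 3024.0 i$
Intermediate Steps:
$m{\left(B,O \right)} = 3 \sqrt{2} \sqrt{B}$ ($m{\left(B,O \right)} = 3 \sqrt{B + B} = 3 \sqrt{2 B} = 3 \sqrt{2} \sqrt{B}$)
$t{\left(g,W \right)} = - g - 5 W g$ ($t{\left(g,W \right)} = W g \left(-5\right) - g = - 5 W g - g = - g - 5 W g$)
$z m{\left(-18,17 \right)} + t{\left(1,-16 \right)} = - 168 \cdot 3 \sqrt{2} \sqrt{-18} - 1 \left(1 + 5 \left(-16\right)\right) = - 168 \cdot 3 \sqrt{2} \cdot 3 i \sqrt{2} - 1 \left(1 - 80\right) = - 168 \cdot 18 i - 1 \left(-79\right) = - 3024 i + 79 = 79 - 3024 i$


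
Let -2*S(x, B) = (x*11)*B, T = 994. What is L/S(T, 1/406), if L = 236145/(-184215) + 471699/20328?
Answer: -52904813245/32495869868 ≈ -1.6280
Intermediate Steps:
L = 1824303905/83216056 (L = 236145*(-1/184215) + 471699*(1/20328) = -15743/12281 + 157233/6776 = 1824303905/83216056 ≈ 21.922)
S(x, B) = -11*B*x/2 (S(x, B) = -x*11*B/2 = -11*x*B/2 = -11*B*x/2)
L/S(T, 1/406) = 1824303905/(83216056*((-11/2*994/406))) = 1824303905/(83216056*((-11/2*1/406*994))) = 1824303905/(83216056*(-781/58)) = (1824303905/83216056)*(-58/781) = -52904813245/32495869868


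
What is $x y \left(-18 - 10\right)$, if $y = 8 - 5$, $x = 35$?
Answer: $-2940$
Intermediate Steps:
$y = 3$
$x y \left(-18 - 10\right) = 35 \cdot 3 \left(-18 - 10\right) = 105 \left(-18 - 10\right) = 105 \left(-28\right) = -2940$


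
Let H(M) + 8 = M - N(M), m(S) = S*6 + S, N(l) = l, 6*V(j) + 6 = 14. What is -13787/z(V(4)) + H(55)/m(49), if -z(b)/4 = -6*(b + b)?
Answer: -4729453/21952 ≈ -215.45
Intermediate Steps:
V(j) = 4/3 (V(j) = -1 + (⅙)*14 = -1 + 7/3 = 4/3)
m(S) = 7*S (m(S) = 6*S + S = 7*S)
z(b) = 48*b (z(b) = -(-24)*(b + b) = -(-24)*2*b = -(-48)*b = 48*b)
H(M) = -8 (H(M) = -8 + (M - M) = -8 + 0 = -8)
-13787/z(V(4)) + H(55)/m(49) = -13787/(48*(4/3)) - 8/(7*49) = -13787/64 - 8/343 = -4729453/21952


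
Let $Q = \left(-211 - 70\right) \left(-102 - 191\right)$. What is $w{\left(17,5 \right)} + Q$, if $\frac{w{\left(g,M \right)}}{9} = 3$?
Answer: $82360$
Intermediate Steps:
$Q = 82333$ ($Q = \left(-281\right) \left(-293\right) = 82333$)
$w{\left(g,M \right)} = 27$ ($w{\left(g,M \right)} = 9 \cdot 3 = 27$)
$w{\left(17,5 \right)} + Q = 27 + 82333 = 82360$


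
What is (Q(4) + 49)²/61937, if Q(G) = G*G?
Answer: 4225/61937 ≈ 0.068214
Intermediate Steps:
Q(G) = G²
(Q(4) + 49)²/61937 = (4² + 49)²/61937 = (16 + 49)²*(1/61937) = 65²*(1/61937) = 4225*(1/61937) = 4225/61937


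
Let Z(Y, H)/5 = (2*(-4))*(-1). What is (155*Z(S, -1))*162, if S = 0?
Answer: 1004400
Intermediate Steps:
Z(Y, H) = 40 (Z(Y, H) = 5*((2*(-4))*(-1)) = 5*(-8*(-1)) = 5*8 = 40)
(155*Z(S, -1))*162 = (155*40)*162 = 6200*162 = 1004400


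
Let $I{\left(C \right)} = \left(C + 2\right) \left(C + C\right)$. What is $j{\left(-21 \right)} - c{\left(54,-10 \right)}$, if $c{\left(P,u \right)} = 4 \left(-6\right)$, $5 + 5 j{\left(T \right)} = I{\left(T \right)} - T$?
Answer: $\frac{934}{5} \approx 186.8$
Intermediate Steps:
$I{\left(C \right)} = 2 C \left(2 + C\right)$ ($I{\left(C \right)} = \left(2 + C\right) 2 C = 2 C \left(2 + C\right)$)
$j{\left(T \right)} = -1 - \frac{T}{5} + \frac{2 T \left(2 + T\right)}{5}$ ($j{\left(T \right)} = -1 + \frac{2 T \left(2 + T\right) - T}{5} = -1 + \frac{- T + 2 T \left(2 + T\right)}{5} = -1 + \left(- \frac{T}{5} + \frac{2 T \left(2 + T\right)}{5}\right) = -1 - \frac{T}{5} + \frac{2 T \left(2 + T\right)}{5}$)
$c{\left(P,u \right)} = -24$
$j{\left(-21 \right)} - c{\left(54,-10 \right)} = \left(-1 - - \frac{21}{5} + \frac{2}{5} \left(-21\right) \left(2 - 21\right)\right) - -24 = \left(-1 + \frac{21}{5} + \frac{2}{5} \left(-21\right) \left(-19\right)\right) + 24 = \left(-1 + \frac{21}{5} + \frac{798}{5}\right) + 24 = \frac{814}{5} + 24 = \frac{934}{5}$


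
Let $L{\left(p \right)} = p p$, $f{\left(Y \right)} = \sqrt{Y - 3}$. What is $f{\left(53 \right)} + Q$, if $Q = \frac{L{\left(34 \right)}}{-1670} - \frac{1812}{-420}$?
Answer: $\frac{21171}{5845} + 5 \sqrt{2} \approx 10.693$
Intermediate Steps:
$f{\left(Y \right)} = \sqrt{-3 + Y}$
$L{\left(p \right)} = p^{2}$
$Q = \frac{21171}{5845}$ ($Q = \frac{34^{2}}{-1670} - \frac{1812}{-420} = 1156 \left(- \frac{1}{1670}\right) - - \frac{151}{35} = - \frac{578}{835} + \frac{151}{35} = \frac{21171}{5845} \approx 3.6221$)
$f{\left(53 \right)} + Q = \sqrt{-3 + 53} + \frac{21171}{5845} = \sqrt{50} + \frac{21171}{5845} = 5 \sqrt{2} + \frac{21171}{5845} = \frac{21171}{5845} + 5 \sqrt{2}$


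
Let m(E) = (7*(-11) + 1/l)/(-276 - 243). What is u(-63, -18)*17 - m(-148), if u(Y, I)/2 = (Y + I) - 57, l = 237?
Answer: -577148324/123003 ≈ -4692.1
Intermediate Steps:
u(Y, I) = -114 + 2*I + 2*Y (u(Y, I) = 2*((Y + I) - 57) = 2*((I + Y) - 57) = 2*(-57 + I + Y) = -114 + 2*I + 2*Y)
m(E) = 18248/123003 (m(E) = (7*(-11) + 1/237)/(-276 - 243) = (-77 + 1/237)/(-519) = -18248/237*(-1/519) = 18248/123003)
u(-63, -18)*17 - m(-148) = (-114 + 2*(-18) + 2*(-63))*17 - 1*18248/123003 = (-114 - 36 - 126)*17 - 18248/123003 = -276*17 - 18248/123003 = -4692 - 18248/123003 = -577148324/123003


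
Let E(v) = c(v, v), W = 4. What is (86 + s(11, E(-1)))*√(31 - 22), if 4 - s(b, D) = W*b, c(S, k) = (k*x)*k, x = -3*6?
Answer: 138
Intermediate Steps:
x = -18
c(S, k) = -18*k² (c(S, k) = (k*(-18))*k = (-18*k)*k = -18*k²)
E(v) = -18*v²
s(b, D) = 4 - 4*b
(86 + s(11, E(-1)))*√(31 - 22) = (86 + (4 - 4*11))*√(31 - 22) = (86 + (4 - 44))*√9 = (86 - 40)*3 = 46*3 = 138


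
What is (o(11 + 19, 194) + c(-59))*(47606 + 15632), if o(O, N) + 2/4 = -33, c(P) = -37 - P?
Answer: -727237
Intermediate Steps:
o(O, N) = -67/2 (o(O, N) = -½ - 33 = -67/2)
(o(11 + 19, 194) + c(-59))*(47606 + 15632) = (-67/2 + (-37 - 1*(-59)))*(47606 + 15632) = (-67/2 + (-37 + 59))*63238 = (-67/2 + 22)*63238 = -23/2*63238 = -727237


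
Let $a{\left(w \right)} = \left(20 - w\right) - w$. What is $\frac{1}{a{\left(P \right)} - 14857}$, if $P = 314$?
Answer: $- \frac{1}{15465} \approx -6.4662 \cdot 10^{-5}$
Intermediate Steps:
$a{\left(w \right)} = 20 - 2 w$
$\frac{1}{a{\left(P \right)} - 14857} = \frac{1}{\left(20 - 628\right) - 14857} = \frac{1}{-608 - 14857} = \frac{1}{-15465} = - \frac{1}{15465}$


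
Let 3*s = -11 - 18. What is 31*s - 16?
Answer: -947/3 ≈ -315.67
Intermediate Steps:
s = -29/3 (s = (-11 - 18)/3 = (⅓)*(-29) = -29/3 ≈ -9.6667)
31*s - 16 = 31*(-29/3) - 16 = -899/3 - 16 = -947/3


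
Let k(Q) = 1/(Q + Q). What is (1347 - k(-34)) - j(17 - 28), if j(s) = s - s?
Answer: 91597/68 ≈ 1347.0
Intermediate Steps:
k(Q) = 1/(2*Q)
j(s) = 0
(1347 - k(-34)) - j(17 - 28) = (1347 - 1/(2*(-34))) - 1*0 = (1347 - (-1)/(2*34)) + 0 = (1347 - 1*(-1/68)) + 0 = (1347 + 1/68) + 0 = 91597/68 + 0 = 91597/68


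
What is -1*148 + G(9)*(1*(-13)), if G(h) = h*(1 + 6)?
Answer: -967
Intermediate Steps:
G(h) = 7*h (G(h) = h*7 = 7*h)
-1*148 + G(9)*(1*(-13)) = -1*148 + (7*9)*(1*(-13)) = -148 + 63*(-13) = -148 - 819 = -967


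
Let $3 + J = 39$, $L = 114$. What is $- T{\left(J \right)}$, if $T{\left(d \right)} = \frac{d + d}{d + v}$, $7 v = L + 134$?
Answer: $- \frac{126}{125} \approx -1.008$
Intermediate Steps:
$v = \frac{248}{7}$ ($v = \frac{114 + 134}{7} = \frac{1}{7} \cdot 248 = \frac{248}{7} \approx 35.429$)
$J = 36$ ($J = -3 + 39 = 36$)
$T{\left(d \right)} = \frac{2 d}{\frac{248}{7} + d}$ ($T{\left(d \right)} = \frac{d + d}{d + \frac{248}{7}} = \frac{2 d}{\frac{248}{7} + d}$)
$- T{\left(J \right)} = - \frac{14 \cdot 36}{248 + 7 \cdot 36} = - \frac{14 \cdot 36}{248 + 252} = - \frac{14 \cdot 36}{500} = \left(-1\right) \frac{126}{125} = - \frac{126}{125}$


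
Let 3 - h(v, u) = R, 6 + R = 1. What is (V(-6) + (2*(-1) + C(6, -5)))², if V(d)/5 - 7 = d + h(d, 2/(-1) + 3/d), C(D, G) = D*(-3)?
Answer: 625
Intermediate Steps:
R = -5 (R = -6 + 1 = -5)
C(D, G) = -3*D
h(v, u) = 8 (h(v, u) = 3 - 1*(-5) = 3 + 5 = 8)
V(d) = 75 + 5*d (V(d) = 35 + 5*(d + 8) = 35 + 5*(8 + d) = 35 + (40 + 5*d) = 75 + 5*d)
(V(-6) + (2*(-1) + C(6, -5)))² = ((75 + 5*(-6)) + (2*(-1) - 3*6))² = ((75 - 30) + (-2 - 18))² = (45 - 20)² = 25² = 625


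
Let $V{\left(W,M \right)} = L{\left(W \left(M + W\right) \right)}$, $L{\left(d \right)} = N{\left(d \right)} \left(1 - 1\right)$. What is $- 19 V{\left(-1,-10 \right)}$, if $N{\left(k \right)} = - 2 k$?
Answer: $0$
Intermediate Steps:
$L{\left(d \right)} = 0$ ($L{\left(d \right)} = - 2 d \left(1 - 1\right) = - 2 d 0 = 0$)
$V{\left(W,M \right)} = 0$
$- 19 V{\left(-1,-10 \right)} = \left(-19\right) 0 = 0$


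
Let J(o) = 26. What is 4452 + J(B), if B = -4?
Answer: 4478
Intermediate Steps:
4452 + J(B) = 4452 + 26 = 4478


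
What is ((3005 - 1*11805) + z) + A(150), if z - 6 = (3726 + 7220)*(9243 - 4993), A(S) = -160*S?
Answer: 46487706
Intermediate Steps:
z = 46520506 (z = 6 + (3726 + 7220)*(9243 - 4993) = 6 + 10946*4250 = 6 + 46520500 = 46520506)
((3005 - 1*11805) + z) + A(150) = ((3005 - 1*11805) + 46520506) - 160*150 = ((3005 - 11805) + 46520506) - 24000 = (-8800 + 46520506) - 24000 = 46511706 - 24000 = 46487706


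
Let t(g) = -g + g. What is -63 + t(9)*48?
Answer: -63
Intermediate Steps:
t(g) = 0
-63 + t(9)*48 = -63 + 0*48 = -63 + 0 = -63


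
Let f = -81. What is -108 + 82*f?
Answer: -6750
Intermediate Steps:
-108 + 82*f = -108 + 82*(-81) = -108 - 6642 = -6750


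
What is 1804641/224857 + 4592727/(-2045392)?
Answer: 2658491449233/459920708944 ≈ 5.7803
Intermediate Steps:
1804641/224857 + 4592727/(-2045392) = 1804641*(1/224857) + 4592727*(-1/2045392) = 1804641/224857 - 4592727/2045392 = 2658491449233/459920708944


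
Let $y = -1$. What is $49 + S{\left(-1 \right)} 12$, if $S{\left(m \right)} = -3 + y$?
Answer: $1$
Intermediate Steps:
$S{\left(m \right)} = -4$ ($S{\left(m \right)} = -3 - 1 = -4$)
$49 + S{\left(-1 \right)} 12 = 49 - 48 = 1$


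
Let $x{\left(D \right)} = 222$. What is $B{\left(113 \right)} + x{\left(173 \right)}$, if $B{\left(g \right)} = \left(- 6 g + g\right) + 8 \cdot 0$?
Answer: $-343$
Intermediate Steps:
$B{\left(g \right)} = - 5 g$ ($B{\left(g \right)} = - 5 g + 0 = - 5 g$)
$B{\left(113 \right)} + x{\left(173 \right)} = \left(-5\right) 113 + 222 = -565 + 222 = -343$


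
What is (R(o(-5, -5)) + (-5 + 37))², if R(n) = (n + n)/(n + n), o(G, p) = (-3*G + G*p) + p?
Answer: 1089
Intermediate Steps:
o(G, p) = p - 3*G + G*p
R(n) = 1 (R(n) = (2*n)/((2*n)) = (2*n)*(1/(2*n)) = 1)
(R(o(-5, -5)) + (-5 + 37))² = (1 + (-5 + 37))² = (1 + 32)² = 33² = 1089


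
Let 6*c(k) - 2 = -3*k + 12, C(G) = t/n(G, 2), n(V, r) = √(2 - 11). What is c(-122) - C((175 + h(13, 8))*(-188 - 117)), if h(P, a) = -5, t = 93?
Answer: 190/3 + 31*I ≈ 63.333 + 31.0*I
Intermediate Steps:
n(V, r) = 3*I (n(V, r) = √(-9) = 3*I)
C(G) = -31*I (C(G) = 93/((3*I)) = 93*(-I/3) = -31*I)
c(k) = 7/3 - k/2 (c(k) = ⅓ + (-3*k + 12)/6 = ⅓ + (12 - 3*k)/6 = ⅓ + (2 - k/2) = 7/3 - k/2)
c(-122) - C((175 + h(13, 8))*(-188 - 117)) = (7/3 - ½*(-122)) - (-31)*I = (7/3 + 61) + 31*I = 190/3 + 31*I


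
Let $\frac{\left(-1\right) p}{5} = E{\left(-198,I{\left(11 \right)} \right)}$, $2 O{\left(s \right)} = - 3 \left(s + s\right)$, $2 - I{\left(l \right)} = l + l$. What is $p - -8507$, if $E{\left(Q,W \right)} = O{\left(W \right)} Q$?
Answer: $67907$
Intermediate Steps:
$I{\left(l \right)} = 2 - 2 l$ ($I{\left(l \right)} = 2 - \left(l + l\right) = 2 - 2 l$)
$O{\left(s \right)} = - 3 s$ ($O{\left(s \right)} = \frac{\left(-3\right) \left(s + s\right)}{2} = \frac{\left(-3\right) 2 s}{2} = \frac{\left(-6\right) s}{2} = - 3 s$)
$E{\left(Q,W \right)} = - 3 Q W$ ($E{\left(Q,W \right)} = - 3 W Q = - 3 Q W$)
$p = 59400$ ($p = - 5 \left(\left(-3\right) \left(-198\right) \left(2 - 22\right)\right) = - 5 \left(\left(-3\right) \left(-198\right) \left(-20\right)\right) = \left(-5\right) \left(-11880\right) = 59400$)
$p - -8507 = 59400 - -8507 = 59400 + 8507 = 67907$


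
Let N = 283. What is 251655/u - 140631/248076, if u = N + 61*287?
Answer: 665863781/49036356 ≈ 13.579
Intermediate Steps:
u = 17790 (u = 283 + 61*287 = 283 + 17507 = 17790)
251655/u - 140631/248076 = 251655/17790 - 140631/248076 = 251655*(1/17790) - 140631*1/248076 = 16777/1186 - 46877/82692 = 665863781/49036356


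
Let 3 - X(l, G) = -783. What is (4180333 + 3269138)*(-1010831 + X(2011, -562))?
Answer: -7524300936195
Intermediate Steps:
X(l, G) = 786 (X(l, G) = 3 - 1*(-783) = 3 + 783 = 786)
(4180333 + 3269138)*(-1010831 + X(2011, -562)) = (4180333 + 3269138)*(-1010831 + 786) = 7449471*(-1010045) = -7524300936195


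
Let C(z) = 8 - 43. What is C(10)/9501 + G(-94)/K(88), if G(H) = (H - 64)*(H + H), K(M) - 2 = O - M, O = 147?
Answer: 282215569/579561 ≈ 486.95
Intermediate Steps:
C(z) = -35
K(M) = 149 - M (K(M) = 2 + (147 - M) = 149 - M)
G(H) = 2*H*(-64 + H) (G(H) = (-64 + H)*(2*H) = 2*H*(-64 + H))
C(10)/9501 + G(-94)/K(88) = -35/9501 + (2*(-94)*(-64 - 94))/(149 - 1*88) = -35*1/9501 + (2*(-94)*(-158))/(149 - 88) = -35/9501 + 29704/61 = 282215569/579561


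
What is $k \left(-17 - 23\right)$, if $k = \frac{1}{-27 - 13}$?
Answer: $1$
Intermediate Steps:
$k = - \frac{1}{40}$ ($k = \frac{1}{-40} = - \frac{1}{40} \approx -0.025$)
$k \left(-17 - 23\right) = - \frac{-17 - 23}{40} = \left(- \frac{1}{40}\right) \left(-40\right) = 1$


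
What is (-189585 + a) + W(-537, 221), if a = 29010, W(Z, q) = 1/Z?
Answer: -86228776/537 ≈ -1.6058e+5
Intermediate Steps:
(-189585 + a) + W(-537, 221) = (-189585 + 29010) + 1/(-537) = -160575 - 1/537 = -86228776/537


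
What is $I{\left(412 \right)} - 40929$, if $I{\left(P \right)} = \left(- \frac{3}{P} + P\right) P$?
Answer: $128812$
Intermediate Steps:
$I{\left(P \right)} = P \left(P - \frac{3}{P}\right)$ ($I{\left(P \right)} = \left(P - \frac{3}{P}\right) P = P \left(P - \frac{3}{P}\right)$)
$I{\left(412 \right)} - 40929 = \left(-3 + 412^{2}\right) - 40929 = \left(-3 + 169744\right) - 40929 = 169741 - 40929 = 128812$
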